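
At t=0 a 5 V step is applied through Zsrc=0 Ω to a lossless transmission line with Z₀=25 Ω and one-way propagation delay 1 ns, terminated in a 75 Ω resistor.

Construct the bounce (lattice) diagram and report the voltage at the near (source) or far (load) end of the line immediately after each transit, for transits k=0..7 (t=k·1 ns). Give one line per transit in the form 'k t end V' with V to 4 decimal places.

0 0 source 5.0000
1 1 load 7.5000
2 2 source 5.0000
3 3 load 3.7500
4 4 source 5.0000
5 5 load 5.6250
6 6 source 5.0000
7 7 load 4.6875

Γ_L=0.500000, Γ_S=-1.000000; launch V₁=5·25/25=5.000000
k=0 src: V=5.0000
k=1 load: inc=5.000000, refl=5.000000·0.500000=2.5000; V=0.000000+5.000000+2.500000=7.5000
k=2 src: inc=2.500000, refl=2.500000·-1.000000=-2.5000; V=5.000000+2.500000+-2.500000=5.0000
k=3 load: inc=-2.500000, refl=-2.500000·0.500000=-1.2500; V=7.500000+-2.500000+-1.250000=3.7500
k=4 src: inc=-1.250000, refl=-1.250000·-1.000000=1.2500; V=5.000000+-1.250000+1.250000=5.0000
k=5 load: inc=1.250000, refl=1.250000·0.500000=0.6250; V=3.750000+1.250000+0.625000=5.6250
k=6 src: inc=0.625000, refl=0.625000·-1.000000=-0.6250; V=5.000000+0.625000+-0.625000=5.0000
k=7 load: inc=-0.625000, refl=-0.625000·0.500000=-0.3125; V=5.625000+-0.625000+-0.312500=4.6875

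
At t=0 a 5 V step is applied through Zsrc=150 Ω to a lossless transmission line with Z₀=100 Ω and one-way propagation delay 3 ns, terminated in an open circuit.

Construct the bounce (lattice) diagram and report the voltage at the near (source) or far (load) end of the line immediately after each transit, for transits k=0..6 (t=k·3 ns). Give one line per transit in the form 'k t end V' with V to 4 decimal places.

0 0 source 2.0000
1 3 load 4.0000
2 6 source 4.4000
3 9 load 4.8000
4 12 source 4.8800
5 15 load 4.9600
6 18 source 4.9760

Γ_L=1.000000, Γ_S=0.200000; launch V₁=5·100/250=2.000000
k=0 src: V=2.0000
k=1 load: inc=2.000000, refl=2.000000·1.000000=2.0000; V=0.000000+2.000000+2.000000=4.0000
k=2 src: inc=2.000000, refl=2.000000·0.200000=0.4000; V=2.000000+2.000000+0.400000=4.4000
k=3 load: inc=0.400000, refl=0.400000·1.000000=0.4000; V=4.000000+0.400000+0.400000=4.8000
k=4 src: inc=0.400000, refl=0.400000·0.200000=0.0800; V=4.400000+0.400000+0.080000=4.8800
k=5 load: inc=0.080000, refl=0.080000·1.000000=0.0800; V=4.800000+0.080000+0.080000=4.9600
k=6 src: inc=0.080000, refl=0.080000·0.200000=0.0160; V=4.880000+0.080000+0.016000=4.9760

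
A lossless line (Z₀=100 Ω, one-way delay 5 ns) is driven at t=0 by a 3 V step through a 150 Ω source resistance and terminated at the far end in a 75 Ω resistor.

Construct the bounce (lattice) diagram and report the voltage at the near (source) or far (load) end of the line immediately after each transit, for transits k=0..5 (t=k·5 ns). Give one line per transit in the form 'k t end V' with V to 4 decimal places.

Γ_L=-0.142857, Γ_S=0.200000; launch V₁=3·100/250=1.200000
k=0 src: V=1.2000
k=1 load: inc=1.200000, refl=1.200000·-0.142857=-0.1714; V=0.000000+1.200000+-0.171429=1.0286
k=2 src: inc=-0.171429, refl=-0.171429·0.200000=-0.0343; V=1.200000+-0.171429+-0.034286=0.9943
k=3 load: inc=-0.034286, refl=-0.034286·-0.142857=0.0049; V=1.028571+-0.034286+0.004898=0.9992
k=4 src: inc=0.004898, refl=0.004898·0.200000=0.0010; V=0.994286+0.004898+0.000980=1.0002
k=5 load: inc=0.000980, refl=0.000980·-0.142857=-0.0001; V=0.999184+0.000980+-0.000140=1.0000

0 0 source 1.2000
1 5 load 1.0286
2 10 source 0.9943
3 15 load 0.9992
4 20 source 1.0002
5 25 load 1.0000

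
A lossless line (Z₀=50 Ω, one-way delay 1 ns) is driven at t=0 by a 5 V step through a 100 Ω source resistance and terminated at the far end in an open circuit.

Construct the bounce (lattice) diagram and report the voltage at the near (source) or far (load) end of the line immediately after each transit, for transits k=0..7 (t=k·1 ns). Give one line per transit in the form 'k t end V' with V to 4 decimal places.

0 0 source 1.6667
1 1 load 3.3333
2 2 source 3.8889
3 3 load 4.4444
4 4 source 4.6296
5 5 load 4.8148
6 6 source 4.8765
7 7 load 4.9383

Γ_L=1.000000, Γ_S=0.333333; launch V₁=5·50/150=1.666667
k=0 src: V=1.6667
k=1 load: inc=1.666667, refl=1.666667·1.000000=1.6667; V=0.000000+1.666667+1.666667=3.3333
k=2 src: inc=1.666667, refl=1.666667·0.333333=0.5556; V=1.666667+1.666667+0.555556=3.8889
k=3 load: inc=0.555556, refl=0.555556·1.000000=0.5556; V=3.333333+0.555556+0.555556=4.4444
k=4 src: inc=0.555556, refl=0.555556·0.333333=0.1852; V=3.888889+0.555556+0.185185=4.6296
k=5 load: inc=0.185185, refl=0.185185·1.000000=0.1852; V=4.444444+0.185185+0.185185=4.8148
k=6 src: inc=0.185185, refl=0.185185·0.333333=0.0617; V=4.629630+0.185185+0.061728=4.8765
k=7 load: inc=0.061728, refl=0.061728·1.000000=0.0617; V=4.814815+0.061728+0.061728=4.9383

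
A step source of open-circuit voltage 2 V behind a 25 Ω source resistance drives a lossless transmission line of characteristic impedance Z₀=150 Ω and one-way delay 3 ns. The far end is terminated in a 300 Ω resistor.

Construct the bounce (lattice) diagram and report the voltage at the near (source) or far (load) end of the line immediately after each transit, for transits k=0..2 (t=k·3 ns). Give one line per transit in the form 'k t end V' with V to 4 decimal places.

0 0 source 1.7143
1 3 load 2.2857
2 6 source 1.8776

Γ_L=0.333333, Γ_S=-0.714286; launch V₁=2·150/175=1.714286
k=0 src: V=1.7143
k=1 load: inc=1.714286, refl=1.714286·0.333333=0.5714; V=0.000000+1.714286+0.571429=2.2857
k=2 src: inc=0.571429, refl=0.571429·-0.714286=-0.4082; V=1.714286+0.571429+-0.408163=1.8776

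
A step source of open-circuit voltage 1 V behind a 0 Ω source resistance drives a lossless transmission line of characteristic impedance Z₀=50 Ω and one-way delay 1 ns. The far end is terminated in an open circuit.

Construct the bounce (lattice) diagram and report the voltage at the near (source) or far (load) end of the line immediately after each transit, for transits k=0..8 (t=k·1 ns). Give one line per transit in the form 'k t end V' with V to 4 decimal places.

Γ_L=1.000000, Γ_S=-1.000000; launch V₁=1·50/50=1.000000
k=0 src: V=1.0000
k=1 load: inc=1.000000, refl=1.000000·1.000000=1.0000; V=0.000000+1.000000+1.000000=2.0000
k=2 src: inc=1.000000, refl=1.000000·-1.000000=-1.0000; V=1.000000+1.000000+-1.000000=1.0000
k=3 load: inc=-1.000000, refl=-1.000000·1.000000=-1.0000; V=2.000000+-1.000000+-1.000000=0.0000
k=4 src: inc=-1.000000, refl=-1.000000·-1.000000=1.0000; V=1.000000+-1.000000+1.000000=1.0000
k=5 load: inc=1.000000, refl=1.000000·1.000000=1.0000; V=0.000000+1.000000+1.000000=2.0000
k=6 src: inc=1.000000, refl=1.000000·-1.000000=-1.0000; V=1.000000+1.000000+-1.000000=1.0000
k=7 load: inc=-1.000000, refl=-1.000000·1.000000=-1.0000; V=2.000000+-1.000000+-1.000000=0.0000
k=8 src: inc=-1.000000, refl=-1.000000·-1.000000=1.0000; V=1.000000+-1.000000+1.000000=1.0000

0 0 source 1.0000
1 1 load 2.0000
2 2 source 1.0000
3 3 load 0.0000
4 4 source 1.0000
5 5 load 2.0000
6 6 source 1.0000
7 7 load 0.0000
8 8 source 1.0000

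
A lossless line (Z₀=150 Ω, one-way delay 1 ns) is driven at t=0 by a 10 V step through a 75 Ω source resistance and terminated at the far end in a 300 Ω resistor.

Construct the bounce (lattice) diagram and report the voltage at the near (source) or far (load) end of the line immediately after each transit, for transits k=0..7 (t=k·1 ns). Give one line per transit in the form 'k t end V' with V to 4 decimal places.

0 0 source 6.6667
1 1 load 8.8889
2 2 source 8.1481
3 3 load 7.9012
4 4 source 7.9835
5 5 load 8.0110
6 6 source 8.0018
7 7 load 7.9988

Γ_L=0.333333, Γ_S=-0.333333; launch V₁=10·150/225=6.666667
k=0 src: V=6.6667
k=1 load: inc=6.666667, refl=6.666667·0.333333=2.2222; V=0.000000+6.666667+2.222222=8.8889
k=2 src: inc=2.222222, refl=2.222222·-0.333333=-0.7407; V=6.666667+2.222222+-0.740741=8.1481
k=3 load: inc=-0.740741, refl=-0.740741·0.333333=-0.2469; V=8.888889+-0.740741+-0.246914=7.9012
k=4 src: inc=-0.246914, refl=-0.246914·-0.333333=0.0823; V=8.148148+-0.246914+0.082305=7.9835
k=5 load: inc=0.082305, refl=0.082305·0.333333=0.0274; V=7.901235+0.082305+0.027435=8.0110
k=6 src: inc=0.027435, refl=0.027435·-0.333333=-0.0091; V=7.983539+0.027435+-0.009145=8.0018
k=7 load: inc=-0.009145, refl=-0.009145·0.333333=-0.0030; V=8.010974+-0.009145+-0.003048=7.9988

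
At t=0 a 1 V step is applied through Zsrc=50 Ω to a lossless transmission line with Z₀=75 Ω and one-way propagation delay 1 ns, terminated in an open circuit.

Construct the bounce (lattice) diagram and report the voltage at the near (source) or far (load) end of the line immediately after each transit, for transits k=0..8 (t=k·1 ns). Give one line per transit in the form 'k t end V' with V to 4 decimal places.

Γ_L=1.000000, Γ_S=-0.200000; launch V₁=1·75/125=0.600000
k=0 src: V=0.6000
k=1 load: inc=0.600000, refl=0.600000·1.000000=0.6000; V=0.000000+0.600000+0.600000=1.2000
k=2 src: inc=0.600000, refl=0.600000·-0.200000=-0.1200; V=0.600000+0.600000+-0.120000=1.0800
k=3 load: inc=-0.120000, refl=-0.120000·1.000000=-0.1200; V=1.200000+-0.120000+-0.120000=0.9600
k=4 src: inc=-0.120000, refl=-0.120000·-0.200000=0.0240; V=1.080000+-0.120000+0.024000=0.9840
k=5 load: inc=0.024000, refl=0.024000·1.000000=0.0240; V=0.960000+0.024000+0.024000=1.0080
k=6 src: inc=0.024000, refl=0.024000·-0.200000=-0.0048; V=0.984000+0.024000+-0.004800=1.0032
k=7 load: inc=-0.004800, refl=-0.004800·1.000000=-0.0048; V=1.008000+-0.004800+-0.004800=0.9984
k=8 src: inc=-0.004800, refl=-0.004800·-0.200000=0.0010; V=1.003200+-0.004800+0.000960=0.9994

0 0 source 0.6000
1 1 load 1.2000
2 2 source 1.0800
3 3 load 0.9600
4 4 source 0.9840
5 5 load 1.0080
6 6 source 1.0032
7 7 load 0.9984
8 8 source 0.9994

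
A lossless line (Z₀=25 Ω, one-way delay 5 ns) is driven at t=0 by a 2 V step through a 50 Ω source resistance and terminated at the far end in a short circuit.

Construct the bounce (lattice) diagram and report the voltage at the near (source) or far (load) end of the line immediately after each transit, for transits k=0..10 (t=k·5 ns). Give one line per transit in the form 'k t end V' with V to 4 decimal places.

0 0 source 0.6667
1 5 load 0.0000
2 10 source -0.2222
3 15 load 0.0000
4 20 source 0.0741
5 25 load 0.0000
6 30 source -0.0247
7 35 load 0.0000
8 40 source 0.0082
9 45 load 0.0000
10 50 source -0.0027

Γ_L=-1.000000, Γ_S=0.333333; launch V₁=2·25/75=0.666667
k=0 src: V=0.6667
k=1 load: inc=0.666667, refl=0.666667·-1.000000=-0.6667; V=0.000000+0.666667+-0.666667=0.0000
k=2 src: inc=-0.666667, refl=-0.666667·0.333333=-0.2222; V=0.666667+-0.666667+-0.222222=-0.2222
k=3 load: inc=-0.222222, refl=-0.222222·-1.000000=0.2222; V=0.000000+-0.222222+0.222222=0.0000
k=4 src: inc=0.222222, refl=0.222222·0.333333=0.0741; V=-0.222222+0.222222+0.074074=0.0741
k=5 load: inc=0.074074, refl=0.074074·-1.000000=-0.0741; V=0.000000+0.074074+-0.074074=0.0000
k=6 src: inc=-0.074074, refl=-0.074074·0.333333=-0.0247; V=0.074074+-0.074074+-0.024691=-0.0247
k=7 load: inc=-0.024691, refl=-0.024691·-1.000000=0.0247; V=0.000000+-0.024691+0.024691=0.0000
k=8 src: inc=0.024691, refl=0.024691·0.333333=0.0082; V=-0.024691+0.024691+0.008230=0.0082
k=9 load: inc=0.008230, refl=0.008230·-1.000000=-0.0082; V=0.000000+0.008230+-0.008230=0.0000
k=10 src: inc=-0.008230, refl=-0.008230·0.333333=-0.0027; V=0.008230+-0.008230+-0.002743=-0.0027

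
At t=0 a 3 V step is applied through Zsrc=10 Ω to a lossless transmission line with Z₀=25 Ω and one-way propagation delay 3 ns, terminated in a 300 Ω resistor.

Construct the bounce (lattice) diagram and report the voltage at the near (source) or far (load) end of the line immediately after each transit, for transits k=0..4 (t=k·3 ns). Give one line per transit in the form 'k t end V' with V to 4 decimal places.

Γ_L=0.846154, Γ_S=-0.428571; launch V₁=3·25/35=2.142857
k=0 src: V=2.1429
k=1 load: inc=2.142857, refl=2.142857·0.846154=1.8132; V=0.000000+2.142857+1.813187=3.9560
k=2 src: inc=1.813187, refl=1.813187·-0.428571=-0.7771; V=2.142857+1.813187+-0.777080=3.1790
k=3 load: inc=-0.777080, refl=-0.777080·0.846154=-0.6575; V=3.956044+-0.777080+-0.657529=2.5214
k=4 src: inc=-0.657529, refl=-0.657529·-0.428571=0.2818; V=3.178964+-0.657529+0.281798=2.8032

0 0 source 2.1429
1 3 load 3.9560
2 6 source 3.1790
3 9 load 2.5214
4 12 source 2.8032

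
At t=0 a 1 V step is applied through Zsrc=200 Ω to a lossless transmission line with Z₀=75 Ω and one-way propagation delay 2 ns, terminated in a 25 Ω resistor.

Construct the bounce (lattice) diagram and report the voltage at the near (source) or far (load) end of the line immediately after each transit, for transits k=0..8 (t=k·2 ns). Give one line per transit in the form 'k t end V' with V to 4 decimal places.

0 0 source 0.2727
1 2 load 0.1364
2 4 source 0.0744
3 6 load 0.1054
4 8 source 0.1195
5 10 load 0.1124
6 12 source 0.1092
7 14 load 0.1108
8 16 source 0.1115

Γ_L=-0.500000, Γ_S=0.454545; launch V₁=1·75/275=0.272727
k=0 src: V=0.2727
k=1 load: inc=0.272727, refl=0.272727·-0.500000=-0.1364; V=0.000000+0.272727+-0.136364=0.1364
k=2 src: inc=-0.136364, refl=-0.136364·0.454545=-0.0620; V=0.272727+-0.136364+-0.061983=0.0744
k=3 load: inc=-0.061983, refl=-0.061983·-0.500000=0.0310; V=0.136364+-0.061983+0.030992=0.1054
k=4 src: inc=0.030992, refl=0.030992·0.454545=0.0141; V=0.074380+0.030992+0.014087=0.1195
k=5 load: inc=0.014087, refl=0.014087·-0.500000=-0.0070; V=0.105372+0.014087+-0.007044=0.1124
k=6 src: inc=-0.007044, refl=-0.007044·0.454545=-0.0032; V=0.119459+-0.007044+-0.003202=0.1092
k=7 load: inc=-0.003202, refl=-0.003202·-0.500000=0.0016; V=0.112415+-0.003202+0.001601=0.1108
k=8 src: inc=0.001601, refl=0.001601·0.454545=0.0007; V=0.109214+0.001601+0.000728=0.1115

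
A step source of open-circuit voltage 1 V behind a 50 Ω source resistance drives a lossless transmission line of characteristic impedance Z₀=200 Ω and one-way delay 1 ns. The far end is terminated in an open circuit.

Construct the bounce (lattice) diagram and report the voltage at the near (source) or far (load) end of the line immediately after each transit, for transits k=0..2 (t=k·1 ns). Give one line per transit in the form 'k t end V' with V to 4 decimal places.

0 0 source 0.8000
1 1 load 1.6000
2 2 source 1.1200

Γ_L=1.000000, Γ_S=-0.600000; launch V₁=1·200/250=0.800000
k=0 src: V=0.8000
k=1 load: inc=0.800000, refl=0.800000·1.000000=0.8000; V=0.000000+0.800000+0.800000=1.6000
k=2 src: inc=0.800000, refl=0.800000·-0.600000=-0.4800; V=0.800000+0.800000+-0.480000=1.1200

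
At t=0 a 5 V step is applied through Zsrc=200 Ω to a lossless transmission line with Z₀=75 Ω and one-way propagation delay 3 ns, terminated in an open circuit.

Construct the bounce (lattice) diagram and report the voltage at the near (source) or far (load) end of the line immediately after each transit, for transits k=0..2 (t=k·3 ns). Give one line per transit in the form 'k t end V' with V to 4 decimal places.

0 0 source 1.3636
1 3 load 2.7273
2 6 source 3.3471

Γ_L=1.000000, Γ_S=0.454545; launch V₁=5·75/275=1.363636
k=0 src: V=1.3636
k=1 load: inc=1.363636, refl=1.363636·1.000000=1.3636; V=0.000000+1.363636+1.363636=2.7273
k=2 src: inc=1.363636, refl=1.363636·0.454545=0.6198; V=1.363636+1.363636+0.619835=3.3471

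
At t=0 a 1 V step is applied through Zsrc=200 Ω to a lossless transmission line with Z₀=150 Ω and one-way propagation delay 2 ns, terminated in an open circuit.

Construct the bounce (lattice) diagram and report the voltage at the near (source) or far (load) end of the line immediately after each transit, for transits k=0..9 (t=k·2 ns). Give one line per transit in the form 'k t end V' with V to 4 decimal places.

0 0 source 0.4286
1 2 load 0.8571
2 4 source 0.9184
3 6 load 0.9796
4 8 source 0.9883
5 10 load 0.9971
6 12 source 0.9983
7 14 load 0.9996
8 16 source 0.9998
9 18 load 0.9999

Γ_L=1.000000, Γ_S=0.142857; launch V₁=1·150/350=0.428571
k=0 src: V=0.4286
k=1 load: inc=0.428571, refl=0.428571·1.000000=0.4286; V=0.000000+0.428571+0.428571=0.8571
k=2 src: inc=0.428571, refl=0.428571·0.142857=0.0612; V=0.428571+0.428571+0.061224=0.9184
k=3 load: inc=0.061224, refl=0.061224·1.000000=0.0612; V=0.857143+0.061224+0.061224=0.9796
k=4 src: inc=0.061224, refl=0.061224·0.142857=0.0087; V=0.918367+0.061224+0.008746=0.9883
k=5 load: inc=0.008746, refl=0.008746·1.000000=0.0087; V=0.979592+0.008746+0.008746=0.9971
k=6 src: inc=0.008746, refl=0.008746·0.142857=0.0012; V=0.988338+0.008746+0.001249=0.9983
k=7 load: inc=0.001249, refl=0.001249·1.000000=0.0012; V=0.997085+0.001249+0.001249=0.9996
k=8 src: inc=0.001249, refl=0.001249·0.142857=0.0002; V=0.998334+0.001249+0.000178=0.9998
k=9 load: inc=0.000178, refl=0.000178·1.000000=0.0002; V=0.999584+0.000178+0.000178=0.9999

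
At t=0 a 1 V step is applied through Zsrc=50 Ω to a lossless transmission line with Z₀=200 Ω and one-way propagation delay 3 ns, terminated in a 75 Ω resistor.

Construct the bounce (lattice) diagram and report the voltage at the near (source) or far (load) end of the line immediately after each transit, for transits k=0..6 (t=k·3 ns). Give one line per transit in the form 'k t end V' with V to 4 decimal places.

0 0 source 0.8000
1 3 load 0.4364
2 6 source 0.6545
3 9 load 0.5554
4 12 source 0.6149
5 15 load 0.5878
6 18 source 0.6041

Γ_L=-0.454545, Γ_S=-0.600000; launch V₁=1·200/250=0.800000
k=0 src: V=0.8000
k=1 load: inc=0.800000, refl=0.800000·-0.454545=-0.3636; V=0.000000+0.800000+-0.363636=0.4364
k=2 src: inc=-0.363636, refl=-0.363636·-0.600000=0.2182; V=0.800000+-0.363636+0.218182=0.6545
k=3 load: inc=0.218182, refl=0.218182·-0.454545=-0.0992; V=0.436364+0.218182+-0.099174=0.5554
k=4 src: inc=-0.099174, refl=-0.099174·-0.600000=0.0595; V=0.654545+-0.099174+0.059504=0.6149
k=5 load: inc=0.059504, refl=0.059504·-0.454545=-0.0270; V=0.555372+0.059504+-0.027047=0.5878
k=6 src: inc=-0.027047, refl=-0.027047·-0.600000=0.0162; V=0.614876+-0.027047+0.016228=0.6041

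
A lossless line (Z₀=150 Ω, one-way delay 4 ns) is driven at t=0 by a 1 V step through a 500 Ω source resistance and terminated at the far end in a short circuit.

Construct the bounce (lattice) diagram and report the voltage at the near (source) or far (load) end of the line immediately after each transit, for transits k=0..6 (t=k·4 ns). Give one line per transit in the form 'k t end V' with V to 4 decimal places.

Γ_L=-1.000000, Γ_S=0.538462; launch V₁=1·150/650=0.230769
k=0 src: V=0.2308
k=1 load: inc=0.230769, refl=0.230769·-1.000000=-0.2308; V=0.000000+0.230769+-0.230769=0.0000
k=2 src: inc=-0.230769, refl=-0.230769·0.538462=-0.1243; V=0.230769+-0.230769+-0.124260=-0.1243
k=3 load: inc=-0.124260, refl=-0.124260·-1.000000=0.1243; V=0.000000+-0.124260+0.124260=0.0000
k=4 src: inc=0.124260, refl=0.124260·0.538462=0.0669; V=-0.124260+0.124260+0.066909=0.0669
k=5 load: inc=0.066909, refl=0.066909·-1.000000=-0.0669; V=0.000000+0.066909+-0.066909=0.0000
k=6 src: inc=-0.066909, refl=-0.066909·0.538462=-0.0360; V=0.066909+-0.066909+-0.036028=-0.0360

0 0 source 0.2308
1 4 load 0.0000
2 8 source -0.1243
3 12 load 0.0000
4 16 source 0.0669
5 20 load 0.0000
6 24 source -0.0360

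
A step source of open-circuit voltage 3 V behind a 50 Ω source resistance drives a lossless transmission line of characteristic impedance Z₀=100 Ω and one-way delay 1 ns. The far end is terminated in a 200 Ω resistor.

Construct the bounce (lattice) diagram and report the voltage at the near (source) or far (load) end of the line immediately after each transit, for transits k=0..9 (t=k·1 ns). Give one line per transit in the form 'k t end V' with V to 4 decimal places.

0 0 source 2.0000
1 1 load 2.6667
2 2 source 2.4444
3 3 load 2.3704
4 4 source 2.3951
5 5 load 2.4033
6 6 source 2.4005
7 7 load 2.3996
8 8 source 2.3999
9 9 load 2.4000

Γ_L=0.333333, Γ_S=-0.333333; launch V₁=3·100/150=2.000000
k=0 src: V=2.0000
k=1 load: inc=2.000000, refl=2.000000·0.333333=0.6667; V=0.000000+2.000000+0.666667=2.6667
k=2 src: inc=0.666667, refl=0.666667·-0.333333=-0.2222; V=2.000000+0.666667+-0.222222=2.4444
k=3 load: inc=-0.222222, refl=-0.222222·0.333333=-0.0741; V=2.666667+-0.222222+-0.074074=2.3704
k=4 src: inc=-0.074074, refl=-0.074074·-0.333333=0.0247; V=2.444444+-0.074074+0.024691=2.3951
k=5 load: inc=0.024691, refl=0.024691·0.333333=0.0082; V=2.370370+0.024691+0.008230=2.4033
k=6 src: inc=0.008230, refl=0.008230·-0.333333=-0.0027; V=2.395062+0.008230+-0.002743=2.4005
k=7 load: inc=-0.002743, refl=-0.002743·0.333333=-0.0009; V=2.403292+-0.002743+-0.000914=2.3996
k=8 src: inc=-0.000914, refl=-0.000914·-0.333333=0.0003; V=2.400549+-0.000914+0.000305=2.3999
k=9 load: inc=0.000305, refl=0.000305·0.333333=0.0001; V=2.399634+0.000305+0.000102=2.4000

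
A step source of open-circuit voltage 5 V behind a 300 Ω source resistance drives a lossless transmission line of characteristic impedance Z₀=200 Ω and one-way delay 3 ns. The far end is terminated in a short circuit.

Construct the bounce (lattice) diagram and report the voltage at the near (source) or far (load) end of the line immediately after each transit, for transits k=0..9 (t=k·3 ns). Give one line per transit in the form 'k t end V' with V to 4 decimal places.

0 0 source 2.0000
1 3 load 0.0000
2 6 source -0.4000
3 9 load 0.0000
4 12 source 0.0800
5 15 load 0.0000
6 18 source -0.0160
7 21 load 0.0000
8 24 source 0.0032
9 27 load 0.0000

Γ_L=-1.000000, Γ_S=0.200000; launch V₁=5·200/500=2.000000
k=0 src: V=2.0000
k=1 load: inc=2.000000, refl=2.000000·-1.000000=-2.0000; V=0.000000+2.000000+-2.000000=0.0000
k=2 src: inc=-2.000000, refl=-2.000000·0.200000=-0.4000; V=2.000000+-2.000000+-0.400000=-0.4000
k=3 load: inc=-0.400000, refl=-0.400000·-1.000000=0.4000; V=0.000000+-0.400000+0.400000=0.0000
k=4 src: inc=0.400000, refl=0.400000·0.200000=0.0800; V=-0.400000+0.400000+0.080000=0.0800
k=5 load: inc=0.080000, refl=0.080000·-1.000000=-0.0800; V=0.000000+0.080000+-0.080000=0.0000
k=6 src: inc=-0.080000, refl=-0.080000·0.200000=-0.0160; V=0.080000+-0.080000+-0.016000=-0.0160
k=7 load: inc=-0.016000, refl=-0.016000·-1.000000=0.0160; V=0.000000+-0.016000+0.016000=0.0000
k=8 src: inc=0.016000, refl=0.016000·0.200000=0.0032; V=-0.016000+0.016000+0.003200=0.0032
k=9 load: inc=0.003200, refl=0.003200·-1.000000=-0.0032; V=0.000000+0.003200+-0.003200=0.0000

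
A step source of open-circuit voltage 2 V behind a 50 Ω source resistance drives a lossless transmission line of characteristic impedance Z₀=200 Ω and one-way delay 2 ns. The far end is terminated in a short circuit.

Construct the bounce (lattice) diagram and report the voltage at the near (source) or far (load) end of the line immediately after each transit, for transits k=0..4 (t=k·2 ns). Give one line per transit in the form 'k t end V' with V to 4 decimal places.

0 0 source 1.6000
1 2 load 0.0000
2 4 source 0.9600
3 6 load 0.0000
4 8 source 0.5760

Γ_L=-1.000000, Γ_S=-0.600000; launch V₁=2·200/250=1.600000
k=0 src: V=1.6000
k=1 load: inc=1.600000, refl=1.600000·-1.000000=-1.6000; V=0.000000+1.600000+-1.600000=0.0000
k=2 src: inc=-1.600000, refl=-1.600000·-0.600000=0.9600; V=1.600000+-1.600000+0.960000=0.9600
k=3 load: inc=0.960000, refl=0.960000·-1.000000=-0.9600; V=0.000000+0.960000+-0.960000=0.0000
k=4 src: inc=-0.960000, refl=-0.960000·-0.600000=0.5760; V=0.960000+-0.960000+0.576000=0.5760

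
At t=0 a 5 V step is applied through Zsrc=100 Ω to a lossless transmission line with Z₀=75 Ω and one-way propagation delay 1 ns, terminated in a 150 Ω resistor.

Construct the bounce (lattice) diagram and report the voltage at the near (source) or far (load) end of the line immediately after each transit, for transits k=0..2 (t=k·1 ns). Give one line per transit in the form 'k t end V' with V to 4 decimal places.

Γ_L=0.333333, Γ_S=0.142857; launch V₁=5·75/175=2.142857
k=0 src: V=2.1429
k=1 load: inc=2.142857, refl=2.142857·0.333333=0.7143; V=0.000000+2.142857+0.714286=2.8571
k=2 src: inc=0.714286, refl=0.714286·0.142857=0.1020; V=2.142857+0.714286+0.102041=2.9592

0 0 source 2.1429
1 1 load 2.8571
2 2 source 2.9592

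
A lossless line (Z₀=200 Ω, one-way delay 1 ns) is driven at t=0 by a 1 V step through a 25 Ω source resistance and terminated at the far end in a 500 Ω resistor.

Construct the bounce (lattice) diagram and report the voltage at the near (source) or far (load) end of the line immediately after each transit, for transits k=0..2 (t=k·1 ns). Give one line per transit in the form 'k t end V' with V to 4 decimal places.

Γ_L=0.428571, Γ_S=-0.777778; launch V₁=1·200/225=0.888889
k=0 src: V=0.8889
k=1 load: inc=0.888889, refl=0.888889·0.428571=0.3810; V=0.000000+0.888889+0.380952=1.2698
k=2 src: inc=0.380952, refl=0.380952·-0.777778=-0.2963; V=0.888889+0.380952+-0.296296=0.9735

0 0 source 0.8889
1 1 load 1.2698
2 2 source 0.9735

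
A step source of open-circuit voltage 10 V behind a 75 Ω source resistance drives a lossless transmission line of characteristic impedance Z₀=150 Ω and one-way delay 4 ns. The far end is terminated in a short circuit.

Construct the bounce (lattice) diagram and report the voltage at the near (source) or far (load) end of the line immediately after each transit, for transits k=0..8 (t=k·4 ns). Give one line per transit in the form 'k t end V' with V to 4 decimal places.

0 0 source 6.6667
1 4 load 0.0000
2 8 source 2.2222
3 12 load 0.0000
4 16 source 0.7407
5 20 load 0.0000
6 24 source 0.2469
7 28 load 0.0000
8 32 source 0.0823

Γ_L=-1.000000, Γ_S=-0.333333; launch V₁=10·150/225=6.666667
k=0 src: V=6.6667
k=1 load: inc=6.666667, refl=6.666667·-1.000000=-6.6667; V=0.000000+6.666667+-6.666667=0.0000
k=2 src: inc=-6.666667, refl=-6.666667·-0.333333=2.2222; V=6.666667+-6.666667+2.222222=2.2222
k=3 load: inc=2.222222, refl=2.222222·-1.000000=-2.2222; V=0.000000+2.222222+-2.222222=0.0000
k=4 src: inc=-2.222222, refl=-2.222222·-0.333333=0.7407; V=2.222222+-2.222222+0.740741=0.7407
k=5 load: inc=0.740741, refl=0.740741·-1.000000=-0.7407; V=0.000000+0.740741+-0.740741=0.0000
k=6 src: inc=-0.740741, refl=-0.740741·-0.333333=0.2469; V=0.740741+-0.740741+0.246914=0.2469
k=7 load: inc=0.246914, refl=0.246914·-1.000000=-0.2469; V=0.000000+0.246914+-0.246914=0.0000
k=8 src: inc=-0.246914, refl=-0.246914·-0.333333=0.0823; V=0.246914+-0.246914+0.082305=0.0823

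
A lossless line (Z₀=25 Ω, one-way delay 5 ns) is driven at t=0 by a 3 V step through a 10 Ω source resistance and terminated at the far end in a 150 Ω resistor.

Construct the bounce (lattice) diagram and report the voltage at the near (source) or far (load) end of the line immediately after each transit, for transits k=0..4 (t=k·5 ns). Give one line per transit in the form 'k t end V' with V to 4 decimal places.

Γ_L=0.714286, Γ_S=-0.428571; launch V₁=3·25/35=2.142857
k=0 src: V=2.1429
k=1 load: inc=2.142857, refl=2.142857·0.714286=1.5306; V=0.000000+2.142857+1.530612=3.6735
k=2 src: inc=1.530612, refl=1.530612·-0.428571=-0.6560; V=2.142857+1.530612+-0.655977=3.0175
k=3 load: inc=-0.655977, refl=-0.655977·0.714286=-0.4686; V=3.673469+-0.655977+-0.468555=2.5489
k=4 src: inc=-0.468555, refl=-0.468555·-0.428571=0.2008; V=3.017493+-0.468555+0.200809=2.7497

0 0 source 2.1429
1 5 load 3.6735
2 10 source 3.0175
3 15 load 2.5489
4 20 source 2.7497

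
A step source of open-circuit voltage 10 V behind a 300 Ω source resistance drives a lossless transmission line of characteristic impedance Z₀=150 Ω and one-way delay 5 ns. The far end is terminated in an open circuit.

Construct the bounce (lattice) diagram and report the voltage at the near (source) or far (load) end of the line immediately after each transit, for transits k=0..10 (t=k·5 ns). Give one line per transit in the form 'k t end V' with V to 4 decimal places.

0 0 source 3.3333
1 5 load 6.6667
2 10 source 7.7778
3 15 load 8.8889
4 20 source 9.2593
5 25 load 9.6296
6 30 source 9.7531
7 35 load 9.8765
8 40 source 9.9177
9 45 load 9.9588
10 50 source 9.9726

Γ_L=1.000000, Γ_S=0.333333; launch V₁=10·150/450=3.333333
k=0 src: V=3.3333
k=1 load: inc=3.333333, refl=3.333333·1.000000=3.3333; V=0.000000+3.333333+3.333333=6.6667
k=2 src: inc=3.333333, refl=3.333333·0.333333=1.1111; V=3.333333+3.333333+1.111111=7.7778
k=3 load: inc=1.111111, refl=1.111111·1.000000=1.1111; V=6.666667+1.111111+1.111111=8.8889
k=4 src: inc=1.111111, refl=1.111111·0.333333=0.3704; V=7.777778+1.111111+0.370370=9.2593
k=5 load: inc=0.370370, refl=0.370370·1.000000=0.3704; V=8.888889+0.370370+0.370370=9.6296
k=6 src: inc=0.370370, refl=0.370370·0.333333=0.1235; V=9.259259+0.370370+0.123457=9.7531
k=7 load: inc=0.123457, refl=0.123457·1.000000=0.1235; V=9.629630+0.123457+0.123457=9.8765
k=8 src: inc=0.123457, refl=0.123457·0.333333=0.0412; V=9.753086+0.123457+0.041152=9.9177
k=9 load: inc=0.041152, refl=0.041152·1.000000=0.0412; V=9.876543+0.041152+0.041152=9.9588
k=10 src: inc=0.041152, refl=0.041152·0.333333=0.0137; V=9.917695+0.041152+0.013717=9.9726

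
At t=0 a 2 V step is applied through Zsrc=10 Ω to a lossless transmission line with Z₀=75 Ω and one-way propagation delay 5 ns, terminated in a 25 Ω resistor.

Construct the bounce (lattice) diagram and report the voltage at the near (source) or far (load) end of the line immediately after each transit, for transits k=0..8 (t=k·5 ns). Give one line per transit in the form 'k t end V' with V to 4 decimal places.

0 0 source 1.7647
1 5 load 0.8824
2 10 source 1.5571
3 15 load 1.2197
4 20 source 1.4777
5 25 load 1.3487
6 30 source 1.4474
7 35 load 1.3980
8 40 source 1.4358

Γ_L=-0.500000, Γ_S=-0.764706; launch V₁=2·75/85=1.764706
k=0 src: V=1.7647
k=1 load: inc=1.764706, refl=1.764706·-0.500000=-0.8824; V=0.000000+1.764706+-0.882353=0.8824
k=2 src: inc=-0.882353, refl=-0.882353·-0.764706=0.6747; V=1.764706+-0.882353+0.674740=1.5571
k=3 load: inc=0.674740, refl=0.674740·-0.500000=-0.3374; V=0.882353+0.674740+-0.337370=1.2197
k=4 src: inc=-0.337370, refl=-0.337370·-0.764706=0.2580; V=1.557093+-0.337370+0.257989=1.4777
k=5 load: inc=0.257989, refl=0.257989·-0.500000=-0.1290; V=1.219723+0.257989+-0.128995=1.3487
k=6 src: inc=-0.128995, refl=-0.128995·-0.764706=0.0986; V=1.477712+-0.128995+0.098643=1.4474
k=7 load: inc=0.098643, refl=0.098643·-0.500000=-0.0493; V=1.348718+0.098643+-0.049321=1.3980
k=8 src: inc=-0.049321, refl=-0.049321·-0.764706=0.0377; V=1.447361+-0.049321+0.037716=1.4358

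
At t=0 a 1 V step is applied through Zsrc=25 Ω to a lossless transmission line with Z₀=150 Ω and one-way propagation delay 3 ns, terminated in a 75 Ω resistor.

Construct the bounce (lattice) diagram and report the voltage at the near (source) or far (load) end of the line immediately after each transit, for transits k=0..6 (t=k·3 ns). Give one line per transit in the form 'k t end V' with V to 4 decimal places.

0 0 source 0.8571
1 3 load 0.5714
2 6 source 0.7755
3 9 load 0.7075
4 12 source 0.7561
5 15 load 0.7399
6 18 source 0.7514

Γ_L=-0.333333, Γ_S=-0.714286; launch V₁=1·150/175=0.857143
k=0 src: V=0.8571
k=1 load: inc=0.857143, refl=0.857143·-0.333333=-0.2857; V=0.000000+0.857143+-0.285714=0.5714
k=2 src: inc=-0.285714, refl=-0.285714·-0.714286=0.2041; V=0.857143+-0.285714+0.204082=0.7755
k=3 load: inc=0.204082, refl=0.204082·-0.333333=-0.0680; V=0.571429+0.204082+-0.068027=0.7075
k=4 src: inc=-0.068027, refl=-0.068027·-0.714286=0.0486; V=0.775510+-0.068027+0.048591=0.7561
k=5 load: inc=0.048591, refl=0.048591·-0.333333=-0.0162; V=0.707483+0.048591+-0.016197=0.7399
k=6 src: inc=-0.016197, refl=-0.016197·-0.714286=0.0116; V=0.756074+-0.016197+0.011569=0.7514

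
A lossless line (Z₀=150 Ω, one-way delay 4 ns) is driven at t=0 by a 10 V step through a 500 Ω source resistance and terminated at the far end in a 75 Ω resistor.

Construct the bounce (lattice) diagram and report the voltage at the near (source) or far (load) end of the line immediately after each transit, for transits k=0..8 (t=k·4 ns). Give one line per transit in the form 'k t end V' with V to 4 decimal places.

0 0 source 2.3077
1 4 load 1.5385
2 8 source 1.1243
3 12 load 1.2623
4 16 source 1.3367
5 20 load 1.3119
6 24 source 1.2985
7 28 load 1.3030
8 32 source 1.3054

Γ_L=-0.333333, Γ_S=0.538462; launch V₁=10·150/650=2.307692
k=0 src: V=2.3077
k=1 load: inc=2.307692, refl=2.307692·-0.333333=-0.7692; V=0.000000+2.307692+-0.769231=1.5385
k=2 src: inc=-0.769231, refl=-0.769231·0.538462=-0.4142; V=2.307692+-0.769231+-0.414201=1.1243
k=3 load: inc=-0.414201, refl=-0.414201·-0.333333=0.1381; V=1.538462+-0.414201+0.138067=1.2623
k=4 src: inc=0.138067, refl=0.138067·0.538462=0.0743; V=1.124260+0.138067+0.074344=1.3367
k=5 load: inc=0.074344, refl=0.074344·-0.333333=-0.0248; V=1.262327+0.074344+-0.024781=1.3119
k=6 src: inc=-0.024781, refl=-0.024781·0.538462=-0.0133; V=1.336671+-0.024781+-0.013344=1.2985
k=7 load: inc=-0.013344, refl=-0.013344·-0.333333=0.0044; V=1.311890+-0.013344+0.004448=1.3030
k=8 src: inc=0.004448, refl=0.004448·0.538462=0.0024; V=1.298546+0.004448+0.002395=1.3054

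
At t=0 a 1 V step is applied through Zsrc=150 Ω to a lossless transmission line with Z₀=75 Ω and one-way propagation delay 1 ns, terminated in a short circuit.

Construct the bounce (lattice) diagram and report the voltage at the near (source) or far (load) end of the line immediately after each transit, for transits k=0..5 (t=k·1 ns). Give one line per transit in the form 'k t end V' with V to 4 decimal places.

Γ_L=-1.000000, Γ_S=0.333333; launch V₁=1·75/225=0.333333
k=0 src: V=0.3333
k=1 load: inc=0.333333, refl=0.333333·-1.000000=-0.3333; V=0.000000+0.333333+-0.333333=0.0000
k=2 src: inc=-0.333333, refl=-0.333333·0.333333=-0.1111; V=0.333333+-0.333333+-0.111111=-0.1111
k=3 load: inc=-0.111111, refl=-0.111111·-1.000000=0.1111; V=0.000000+-0.111111+0.111111=0.0000
k=4 src: inc=0.111111, refl=0.111111·0.333333=0.0370; V=-0.111111+0.111111+0.037037=0.0370
k=5 load: inc=0.037037, refl=0.037037·-1.000000=-0.0370; V=0.000000+0.037037+-0.037037=0.0000

0 0 source 0.3333
1 1 load 0.0000
2 2 source -0.1111
3 3 load 0.0000
4 4 source 0.0370
5 5 load 0.0000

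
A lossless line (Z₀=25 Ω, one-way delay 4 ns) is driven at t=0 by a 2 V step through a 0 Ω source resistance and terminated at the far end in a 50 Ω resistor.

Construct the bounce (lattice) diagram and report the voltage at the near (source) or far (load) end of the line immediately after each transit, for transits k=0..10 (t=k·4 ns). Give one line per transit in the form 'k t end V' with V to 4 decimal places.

Γ_L=0.333333, Γ_S=-1.000000; launch V₁=2·25/25=2.000000
k=0 src: V=2.0000
k=1 load: inc=2.000000, refl=2.000000·0.333333=0.6667; V=0.000000+2.000000+0.666667=2.6667
k=2 src: inc=0.666667, refl=0.666667·-1.000000=-0.6667; V=2.000000+0.666667+-0.666667=2.0000
k=3 load: inc=-0.666667, refl=-0.666667·0.333333=-0.2222; V=2.666667+-0.666667+-0.222222=1.7778
k=4 src: inc=-0.222222, refl=-0.222222·-1.000000=0.2222; V=2.000000+-0.222222+0.222222=2.0000
k=5 load: inc=0.222222, refl=0.222222·0.333333=0.0741; V=1.777778+0.222222+0.074074=2.0741
k=6 src: inc=0.074074, refl=0.074074·-1.000000=-0.0741; V=2.000000+0.074074+-0.074074=2.0000
k=7 load: inc=-0.074074, refl=-0.074074·0.333333=-0.0247; V=2.074074+-0.074074+-0.024691=1.9753
k=8 src: inc=-0.024691, refl=-0.024691·-1.000000=0.0247; V=2.000000+-0.024691+0.024691=2.0000
k=9 load: inc=0.024691, refl=0.024691·0.333333=0.0082; V=1.975309+0.024691+0.008230=2.0082
k=10 src: inc=0.008230, refl=0.008230·-1.000000=-0.0082; V=2.000000+0.008230+-0.008230=2.0000

0 0 source 2.0000
1 4 load 2.6667
2 8 source 2.0000
3 12 load 1.7778
4 16 source 2.0000
5 20 load 2.0741
6 24 source 2.0000
7 28 load 1.9753
8 32 source 2.0000
9 36 load 2.0082
10 40 source 2.0000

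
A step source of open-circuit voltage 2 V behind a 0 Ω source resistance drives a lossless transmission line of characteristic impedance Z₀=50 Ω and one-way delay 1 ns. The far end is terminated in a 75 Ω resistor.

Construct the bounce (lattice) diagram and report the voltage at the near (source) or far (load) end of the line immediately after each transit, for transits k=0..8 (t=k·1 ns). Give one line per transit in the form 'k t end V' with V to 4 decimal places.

0 0 source 2.0000
1 1 load 2.4000
2 2 source 2.0000
3 3 load 1.9200
4 4 source 2.0000
5 5 load 2.0160
6 6 source 2.0000
7 7 load 1.9968
8 8 source 2.0000

Γ_L=0.200000, Γ_S=-1.000000; launch V₁=2·50/50=2.000000
k=0 src: V=2.0000
k=1 load: inc=2.000000, refl=2.000000·0.200000=0.4000; V=0.000000+2.000000+0.400000=2.4000
k=2 src: inc=0.400000, refl=0.400000·-1.000000=-0.4000; V=2.000000+0.400000+-0.400000=2.0000
k=3 load: inc=-0.400000, refl=-0.400000·0.200000=-0.0800; V=2.400000+-0.400000+-0.080000=1.9200
k=4 src: inc=-0.080000, refl=-0.080000·-1.000000=0.0800; V=2.000000+-0.080000+0.080000=2.0000
k=5 load: inc=0.080000, refl=0.080000·0.200000=0.0160; V=1.920000+0.080000+0.016000=2.0160
k=6 src: inc=0.016000, refl=0.016000·-1.000000=-0.0160; V=2.000000+0.016000+-0.016000=2.0000
k=7 load: inc=-0.016000, refl=-0.016000·0.200000=-0.0032; V=2.016000+-0.016000+-0.003200=1.9968
k=8 src: inc=-0.003200, refl=-0.003200·-1.000000=0.0032; V=2.000000+-0.003200+0.003200=2.0000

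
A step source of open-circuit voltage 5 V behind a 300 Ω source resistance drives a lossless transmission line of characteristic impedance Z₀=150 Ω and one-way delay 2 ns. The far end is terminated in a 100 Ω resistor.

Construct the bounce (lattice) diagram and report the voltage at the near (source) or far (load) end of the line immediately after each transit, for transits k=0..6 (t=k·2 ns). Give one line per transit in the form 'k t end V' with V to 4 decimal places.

Γ_L=-0.200000, Γ_S=0.333333; launch V₁=5·150/450=1.666667
k=0 src: V=1.6667
k=1 load: inc=1.666667, refl=1.666667·-0.200000=-0.3333; V=0.000000+1.666667+-0.333333=1.3333
k=2 src: inc=-0.333333, refl=-0.333333·0.333333=-0.1111; V=1.666667+-0.333333+-0.111111=1.2222
k=3 load: inc=-0.111111, refl=-0.111111·-0.200000=0.0222; V=1.333333+-0.111111+0.022222=1.2444
k=4 src: inc=0.022222, refl=0.022222·0.333333=0.0074; V=1.222222+0.022222+0.007407=1.2519
k=5 load: inc=0.007407, refl=0.007407·-0.200000=-0.0015; V=1.244444+0.007407+-0.001481=1.2504
k=6 src: inc=-0.001481, refl=-0.001481·0.333333=-0.0005; V=1.251852+-0.001481+-0.000494=1.2499

0 0 source 1.6667
1 2 load 1.3333
2 4 source 1.2222
3 6 load 1.2444
4 8 source 1.2519
5 10 load 1.2504
6 12 source 1.2499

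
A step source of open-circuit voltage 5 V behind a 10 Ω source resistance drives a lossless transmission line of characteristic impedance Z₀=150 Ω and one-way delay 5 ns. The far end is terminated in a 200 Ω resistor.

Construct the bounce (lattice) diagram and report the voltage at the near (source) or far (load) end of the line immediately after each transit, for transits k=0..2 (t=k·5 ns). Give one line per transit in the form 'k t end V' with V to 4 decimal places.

0 0 source 4.6875
1 5 load 5.3571
2 10 source 4.7712

Γ_L=0.142857, Γ_S=-0.875000; launch V₁=5·150/160=4.687500
k=0 src: V=4.6875
k=1 load: inc=4.687500, refl=4.687500·0.142857=0.6696; V=0.000000+4.687500+0.669643=5.3571
k=2 src: inc=0.669643, refl=0.669643·-0.875000=-0.5859; V=4.687500+0.669643+-0.585938=4.7712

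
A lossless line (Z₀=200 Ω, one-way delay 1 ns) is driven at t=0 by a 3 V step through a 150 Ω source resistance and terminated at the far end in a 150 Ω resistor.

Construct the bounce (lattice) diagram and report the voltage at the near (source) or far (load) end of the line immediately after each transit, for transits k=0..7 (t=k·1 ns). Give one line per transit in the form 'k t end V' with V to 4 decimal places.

0 0 source 1.7143
1 1 load 1.4694
2 2 source 1.5044
3 3 load 1.4994
4 4 source 1.5001
5 5 load 1.5000
6 6 source 1.5000
7 7 load 1.5000

Γ_L=-0.142857, Γ_S=-0.142857; launch V₁=3·200/350=1.714286
k=0 src: V=1.7143
k=1 load: inc=1.714286, refl=1.714286·-0.142857=-0.2449; V=0.000000+1.714286+-0.244898=1.4694
k=2 src: inc=-0.244898, refl=-0.244898·-0.142857=0.0350; V=1.714286+-0.244898+0.034985=1.5044
k=3 load: inc=0.034985, refl=0.034985·-0.142857=-0.0050; V=1.469388+0.034985+-0.004998=1.4994
k=4 src: inc=-0.004998, refl=-0.004998·-0.142857=0.0007; V=1.504373+-0.004998+0.000714=1.5001
k=5 load: inc=0.000714, refl=0.000714·-0.142857=-0.0001; V=1.499375+0.000714+-0.000102=1.5000
k=6 src: inc=-0.000102, refl=-0.000102·-0.142857=0.0000; V=1.500089+-0.000102+0.000015=1.5000
k=7 load: inc=0.000015, refl=0.000015·-0.142857=-0.0000; V=1.499987+0.000015+-0.000002=1.5000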